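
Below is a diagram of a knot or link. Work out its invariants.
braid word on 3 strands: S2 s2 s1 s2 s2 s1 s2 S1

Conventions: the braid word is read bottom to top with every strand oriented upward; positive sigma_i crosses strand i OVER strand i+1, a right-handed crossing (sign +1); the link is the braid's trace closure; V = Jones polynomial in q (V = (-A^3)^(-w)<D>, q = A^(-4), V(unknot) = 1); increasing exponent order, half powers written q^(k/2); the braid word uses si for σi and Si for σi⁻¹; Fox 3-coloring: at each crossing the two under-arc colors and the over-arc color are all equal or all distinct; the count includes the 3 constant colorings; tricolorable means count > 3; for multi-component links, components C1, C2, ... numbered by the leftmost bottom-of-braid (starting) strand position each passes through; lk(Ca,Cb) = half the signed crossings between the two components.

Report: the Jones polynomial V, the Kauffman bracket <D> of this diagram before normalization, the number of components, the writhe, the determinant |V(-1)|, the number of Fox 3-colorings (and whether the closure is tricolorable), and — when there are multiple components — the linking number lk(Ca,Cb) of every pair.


V = q + q^3 - q^4
<D> = -A^-4 + 1 + A^8 (w = +4)
1 component over 8 crossings, w = +4
9 Fox colorings among 3^8, |V(-1)| = 3: tricolorable
why: V spans 3 powers of q: at least 3 crossings in any diagram


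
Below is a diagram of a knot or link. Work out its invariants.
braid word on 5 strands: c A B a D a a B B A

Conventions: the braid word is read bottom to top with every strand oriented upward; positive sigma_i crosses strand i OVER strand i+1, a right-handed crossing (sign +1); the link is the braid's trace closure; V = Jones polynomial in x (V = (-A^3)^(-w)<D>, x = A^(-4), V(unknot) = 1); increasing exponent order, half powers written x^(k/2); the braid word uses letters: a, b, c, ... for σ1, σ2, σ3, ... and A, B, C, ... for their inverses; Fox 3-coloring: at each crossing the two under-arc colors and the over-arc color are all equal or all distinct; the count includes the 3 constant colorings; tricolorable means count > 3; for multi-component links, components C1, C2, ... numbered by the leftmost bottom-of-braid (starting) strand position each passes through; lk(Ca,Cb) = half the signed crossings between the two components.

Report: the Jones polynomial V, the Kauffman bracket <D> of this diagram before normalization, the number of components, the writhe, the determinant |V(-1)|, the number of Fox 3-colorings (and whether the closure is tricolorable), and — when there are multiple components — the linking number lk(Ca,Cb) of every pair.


V = -x^-5 + x^-4 - x^-3 + 2x^-2 - x^-1 + 2 - x
<D> = -A^-10 + 2A^-6 - A^-2 + 2A^2 - A^6 + A^10 - A^14 (w = -2)
1 component over 10 crossings, w = -2
9 Fox colorings among 3^10, |V(-1)| = 9: tricolorable
why: |V(-1)| = 9: so tricolorable, since 3 divides 9


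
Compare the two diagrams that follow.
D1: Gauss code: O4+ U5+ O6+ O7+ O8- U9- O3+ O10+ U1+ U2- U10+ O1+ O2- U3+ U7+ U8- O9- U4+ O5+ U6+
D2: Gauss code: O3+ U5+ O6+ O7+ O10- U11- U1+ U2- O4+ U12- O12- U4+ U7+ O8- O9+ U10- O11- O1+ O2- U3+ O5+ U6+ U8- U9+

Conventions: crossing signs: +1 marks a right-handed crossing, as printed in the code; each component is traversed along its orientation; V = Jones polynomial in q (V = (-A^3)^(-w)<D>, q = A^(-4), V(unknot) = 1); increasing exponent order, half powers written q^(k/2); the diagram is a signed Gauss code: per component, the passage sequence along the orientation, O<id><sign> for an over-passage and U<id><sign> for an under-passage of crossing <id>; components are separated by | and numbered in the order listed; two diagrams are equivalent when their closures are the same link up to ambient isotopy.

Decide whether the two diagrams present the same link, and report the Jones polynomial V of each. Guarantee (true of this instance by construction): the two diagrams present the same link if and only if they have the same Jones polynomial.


equivalent: yes
V(D1) = q + q^3 - q^4  (w +4, c 10, <D> = -A^-4 + 1 + A^8)
D2 (bracket -A^-10 + A^-6 + A^2; 12 crossings at w = +2): V = q + q^3 - q^4
why: from 10 to 12 crossings by R-moves: one link, two diagrams


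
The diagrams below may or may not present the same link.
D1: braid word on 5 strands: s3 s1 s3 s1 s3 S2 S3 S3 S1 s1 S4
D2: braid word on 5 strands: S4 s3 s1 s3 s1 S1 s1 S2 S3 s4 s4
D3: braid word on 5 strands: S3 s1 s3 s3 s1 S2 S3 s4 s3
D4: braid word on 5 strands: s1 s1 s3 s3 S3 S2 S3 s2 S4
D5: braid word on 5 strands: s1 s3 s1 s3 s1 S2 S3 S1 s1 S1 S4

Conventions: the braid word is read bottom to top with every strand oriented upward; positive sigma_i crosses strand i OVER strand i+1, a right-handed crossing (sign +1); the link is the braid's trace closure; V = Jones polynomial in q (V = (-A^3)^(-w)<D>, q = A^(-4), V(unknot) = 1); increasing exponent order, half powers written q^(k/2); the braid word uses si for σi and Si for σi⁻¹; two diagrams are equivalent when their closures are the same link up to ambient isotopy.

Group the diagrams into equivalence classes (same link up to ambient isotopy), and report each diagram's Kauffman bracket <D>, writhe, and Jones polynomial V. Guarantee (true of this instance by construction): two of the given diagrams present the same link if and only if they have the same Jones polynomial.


classes: {D1, D2, D3, D4, D5}
V(D1) = -q^(1/2) - q^(5/2)  [11 crossings, <D> = A^-7 + A, w = +1]
V(D2) = -q^(1/2) - q^(5/2)  (w +3, c 11, <D> = A^-1 + A^7)
D3 (bracket A^-1 + A^7; 9 crossings at w = +3): V = -q^(1/2) - q^(5/2)
D4 (bracket A^-7 + A; 9 crossings at w = +1): V = -q^(1/2) - q^(5/2)
D5 (bracket A^-7 + A; 11 crossings at w = +1): V = -q^(1/2) - q^(5/2)
note: all 5 diagrams share one V(q), hence one class


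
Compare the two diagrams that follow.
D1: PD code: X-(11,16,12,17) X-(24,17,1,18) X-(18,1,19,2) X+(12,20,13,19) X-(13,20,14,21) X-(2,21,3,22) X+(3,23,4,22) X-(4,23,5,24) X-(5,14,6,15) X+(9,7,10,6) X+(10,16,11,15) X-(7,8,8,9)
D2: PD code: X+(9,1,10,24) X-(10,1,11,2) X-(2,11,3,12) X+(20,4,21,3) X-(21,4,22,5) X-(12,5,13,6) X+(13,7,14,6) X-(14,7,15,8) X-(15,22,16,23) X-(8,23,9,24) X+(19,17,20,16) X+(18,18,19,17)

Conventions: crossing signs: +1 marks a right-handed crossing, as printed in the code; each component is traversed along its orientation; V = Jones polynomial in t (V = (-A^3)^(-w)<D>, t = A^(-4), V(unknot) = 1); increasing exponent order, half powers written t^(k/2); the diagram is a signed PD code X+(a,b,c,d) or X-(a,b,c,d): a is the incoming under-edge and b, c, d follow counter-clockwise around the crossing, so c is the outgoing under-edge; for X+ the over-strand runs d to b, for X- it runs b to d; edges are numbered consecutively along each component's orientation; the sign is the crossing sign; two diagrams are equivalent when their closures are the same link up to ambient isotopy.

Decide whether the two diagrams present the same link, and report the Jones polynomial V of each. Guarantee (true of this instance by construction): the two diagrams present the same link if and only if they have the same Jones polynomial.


equivalent: yes
D1 (bracket A^-8 + 1 - A^4; 12 crossings at w = -4): V = -t^-4 + t^-3 + t^-1
V(D2) = -t^-4 + t^-3 + t^-1  [12 crossings, <D> = A^-2 + A^6 - A^10, w = -2]
observation: one V(t) for all 2 diagrams — one class (guaranteed)


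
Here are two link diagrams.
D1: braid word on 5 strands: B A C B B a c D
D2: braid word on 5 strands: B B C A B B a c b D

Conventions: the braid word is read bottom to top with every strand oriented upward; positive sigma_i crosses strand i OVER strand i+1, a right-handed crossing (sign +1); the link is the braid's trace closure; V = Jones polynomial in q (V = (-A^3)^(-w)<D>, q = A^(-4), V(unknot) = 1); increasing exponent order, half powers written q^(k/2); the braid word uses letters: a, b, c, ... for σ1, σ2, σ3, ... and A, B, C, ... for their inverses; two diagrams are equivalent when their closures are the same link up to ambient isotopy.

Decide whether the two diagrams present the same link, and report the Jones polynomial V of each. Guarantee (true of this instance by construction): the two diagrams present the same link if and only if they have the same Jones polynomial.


same link: yes
V(D1) = q^-3 + q^-2 + q^-1 + 1  [8 crossings, <D> = A^-12 + A^-8 + A^-4 + 1, w = -4]
D2 (bracket A^-12 + A^-8 + A^-4 + 1; 10 crossings at w = -4): V = q^-3 + q^-2 + q^-1 + 1
note: all 2 diagrams share one V(q), hence one class


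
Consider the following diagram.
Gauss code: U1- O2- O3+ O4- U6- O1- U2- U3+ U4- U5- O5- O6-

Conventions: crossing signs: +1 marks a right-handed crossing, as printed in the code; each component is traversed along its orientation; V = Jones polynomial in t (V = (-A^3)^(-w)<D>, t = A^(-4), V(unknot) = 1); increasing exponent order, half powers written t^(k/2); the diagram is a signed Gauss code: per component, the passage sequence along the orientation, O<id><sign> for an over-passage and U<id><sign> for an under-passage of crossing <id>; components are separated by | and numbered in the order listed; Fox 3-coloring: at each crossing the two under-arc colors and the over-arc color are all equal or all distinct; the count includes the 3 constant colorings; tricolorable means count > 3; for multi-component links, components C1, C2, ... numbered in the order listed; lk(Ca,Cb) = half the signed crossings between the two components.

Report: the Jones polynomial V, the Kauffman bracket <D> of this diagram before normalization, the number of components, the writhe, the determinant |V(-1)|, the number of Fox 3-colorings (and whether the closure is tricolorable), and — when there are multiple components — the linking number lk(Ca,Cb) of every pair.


V = -t^-4 + t^-3 + t^-1
<D> = A^-8 + 1 - A^4 (w = -4)
1 component over 6 crossings, w = -4
9 Fox colorings among 3^6, |V(-1)| = 3: tricolorable
why: |V(-1)| = 3: so tricolorable, since 3 divides 3


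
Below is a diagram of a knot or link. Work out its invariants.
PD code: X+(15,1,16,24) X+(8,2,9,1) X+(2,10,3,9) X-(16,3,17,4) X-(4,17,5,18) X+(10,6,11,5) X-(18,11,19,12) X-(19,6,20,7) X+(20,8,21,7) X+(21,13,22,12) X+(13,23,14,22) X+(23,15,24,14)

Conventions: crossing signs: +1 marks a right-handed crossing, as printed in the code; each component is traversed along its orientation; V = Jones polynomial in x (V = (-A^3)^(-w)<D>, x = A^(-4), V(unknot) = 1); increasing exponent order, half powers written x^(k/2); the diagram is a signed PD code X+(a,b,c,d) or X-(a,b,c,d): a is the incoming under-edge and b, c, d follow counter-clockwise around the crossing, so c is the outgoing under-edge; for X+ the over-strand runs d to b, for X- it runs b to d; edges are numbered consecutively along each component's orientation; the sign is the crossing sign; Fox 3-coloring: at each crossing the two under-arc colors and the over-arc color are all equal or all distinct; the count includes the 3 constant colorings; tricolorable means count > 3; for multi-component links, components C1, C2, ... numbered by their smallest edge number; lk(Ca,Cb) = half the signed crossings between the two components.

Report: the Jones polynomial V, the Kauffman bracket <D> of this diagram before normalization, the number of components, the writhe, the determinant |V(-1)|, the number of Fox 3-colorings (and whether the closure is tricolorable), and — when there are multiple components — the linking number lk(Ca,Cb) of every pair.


V = 2x - 2x^2 + 3x^3 - 3x^4 + 2x^5 - 2x^6 + x^7
<D> = A^-16 - 2A^-12 + 2A^-8 - 3A^-4 + 3 - 2A^4 + 2A^8 (w = +4)
1 component over 12 crossings, w = +4
9 Fox colorings among 3^12, |V(-1)| = 15: tricolorable
why: the span of V is 6, forcing >= 6 crossings in any diagram


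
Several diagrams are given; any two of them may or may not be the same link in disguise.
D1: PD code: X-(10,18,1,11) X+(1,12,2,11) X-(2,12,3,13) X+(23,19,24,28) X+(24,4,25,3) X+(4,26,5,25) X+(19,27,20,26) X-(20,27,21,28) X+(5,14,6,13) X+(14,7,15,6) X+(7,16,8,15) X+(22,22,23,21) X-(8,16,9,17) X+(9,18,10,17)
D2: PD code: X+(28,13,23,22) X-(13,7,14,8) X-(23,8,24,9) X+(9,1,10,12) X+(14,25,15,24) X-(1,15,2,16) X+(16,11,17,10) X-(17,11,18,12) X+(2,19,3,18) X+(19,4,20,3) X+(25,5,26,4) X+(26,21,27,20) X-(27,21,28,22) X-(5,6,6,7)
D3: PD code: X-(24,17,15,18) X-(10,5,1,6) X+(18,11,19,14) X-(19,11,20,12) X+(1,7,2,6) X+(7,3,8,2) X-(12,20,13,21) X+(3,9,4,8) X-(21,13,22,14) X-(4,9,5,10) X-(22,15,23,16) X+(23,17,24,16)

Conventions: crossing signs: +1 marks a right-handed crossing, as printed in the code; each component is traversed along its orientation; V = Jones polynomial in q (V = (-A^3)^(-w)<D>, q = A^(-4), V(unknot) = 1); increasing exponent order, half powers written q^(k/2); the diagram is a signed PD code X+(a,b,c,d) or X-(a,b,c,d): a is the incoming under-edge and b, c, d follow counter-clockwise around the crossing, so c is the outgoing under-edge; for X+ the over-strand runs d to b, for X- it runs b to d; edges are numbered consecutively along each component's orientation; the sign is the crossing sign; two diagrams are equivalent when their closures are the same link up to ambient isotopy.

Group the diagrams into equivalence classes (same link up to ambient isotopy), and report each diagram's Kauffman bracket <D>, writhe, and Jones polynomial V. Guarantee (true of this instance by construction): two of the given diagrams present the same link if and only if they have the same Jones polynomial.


grouping into links: {D1} | {D2} | {D3}
V(D1) = q + 2q^3 + q^5  (w +6, c 14, <D> = A^-2 + 2A^6 + A^14)
D2 (bracket A^-6 + A^-2 + A^2 + A^6; 14 crossings at w = +2): V = 1 + q + q^2 + q^3
V(D3) = q^-3 + q^-2 + q^-1 + 1  (w -2, c 12, <D> = A^-6 + A^-2 + A^2 + A^6)
key observation: V(q) takes 3 values over 3 diagrams, fixing the grouping


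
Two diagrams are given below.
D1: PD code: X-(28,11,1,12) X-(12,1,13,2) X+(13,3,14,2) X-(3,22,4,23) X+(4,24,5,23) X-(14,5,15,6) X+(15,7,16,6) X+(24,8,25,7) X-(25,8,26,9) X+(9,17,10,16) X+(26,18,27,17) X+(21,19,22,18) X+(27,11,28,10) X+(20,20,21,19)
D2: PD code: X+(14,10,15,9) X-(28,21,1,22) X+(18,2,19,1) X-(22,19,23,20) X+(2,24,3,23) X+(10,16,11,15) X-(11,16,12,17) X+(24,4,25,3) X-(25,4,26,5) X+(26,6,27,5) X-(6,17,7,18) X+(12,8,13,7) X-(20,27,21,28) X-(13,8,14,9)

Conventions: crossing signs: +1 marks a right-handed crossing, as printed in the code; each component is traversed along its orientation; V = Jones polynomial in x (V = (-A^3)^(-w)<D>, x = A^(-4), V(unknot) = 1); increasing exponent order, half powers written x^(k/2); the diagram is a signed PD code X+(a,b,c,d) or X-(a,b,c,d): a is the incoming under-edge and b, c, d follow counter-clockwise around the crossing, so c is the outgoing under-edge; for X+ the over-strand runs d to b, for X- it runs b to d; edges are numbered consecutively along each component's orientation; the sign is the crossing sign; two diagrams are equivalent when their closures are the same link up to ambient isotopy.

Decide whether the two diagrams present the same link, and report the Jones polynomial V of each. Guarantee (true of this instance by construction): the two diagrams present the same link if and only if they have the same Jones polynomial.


equivalent: no
D1 (bracket A^12; 14 crossings at w = +4): V = 1
V(D2) = -x^-3 + 2x^-2 - 2x^-1 + 3 - 2x + 2x^2 - x^3  (w 0, c 14, <D> = -A^-12 + 2A^-8 - 2A^-4 + 3 - 2A^4 + 2A^8 - A^12)
key observation: V(x) takes 2 values over 2 diagrams, fixing the grouping


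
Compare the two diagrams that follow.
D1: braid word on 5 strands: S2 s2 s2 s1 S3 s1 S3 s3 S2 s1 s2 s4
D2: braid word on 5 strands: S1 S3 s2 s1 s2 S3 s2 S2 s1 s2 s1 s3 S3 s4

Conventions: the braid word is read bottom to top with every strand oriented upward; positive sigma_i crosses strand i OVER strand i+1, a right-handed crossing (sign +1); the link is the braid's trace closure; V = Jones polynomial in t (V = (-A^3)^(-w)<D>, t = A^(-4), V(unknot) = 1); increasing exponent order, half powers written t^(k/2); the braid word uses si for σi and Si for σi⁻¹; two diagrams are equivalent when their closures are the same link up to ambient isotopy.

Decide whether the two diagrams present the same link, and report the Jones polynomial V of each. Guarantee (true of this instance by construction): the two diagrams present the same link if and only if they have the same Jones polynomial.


same link: no
V(D1) = t - t^2 + 2t^3 - t^4 + t^5 - t^6  [12 crossings, <D> = -A^-12 + A^-8 - A^-4 + 2 - A^4 + A^8, w = +4]
D2 (bracket A^-8 - 2A^-4 + 2 - 2A^4 + 2A^8 - A^12 + A^16; 14 crossings at w = +4): V = t^-1 - 1 + 2t - 2t^2 + 2t^3 - 2t^4 + t^5
note: V(t) takes 2 values over 2 diagrams, fixing the grouping


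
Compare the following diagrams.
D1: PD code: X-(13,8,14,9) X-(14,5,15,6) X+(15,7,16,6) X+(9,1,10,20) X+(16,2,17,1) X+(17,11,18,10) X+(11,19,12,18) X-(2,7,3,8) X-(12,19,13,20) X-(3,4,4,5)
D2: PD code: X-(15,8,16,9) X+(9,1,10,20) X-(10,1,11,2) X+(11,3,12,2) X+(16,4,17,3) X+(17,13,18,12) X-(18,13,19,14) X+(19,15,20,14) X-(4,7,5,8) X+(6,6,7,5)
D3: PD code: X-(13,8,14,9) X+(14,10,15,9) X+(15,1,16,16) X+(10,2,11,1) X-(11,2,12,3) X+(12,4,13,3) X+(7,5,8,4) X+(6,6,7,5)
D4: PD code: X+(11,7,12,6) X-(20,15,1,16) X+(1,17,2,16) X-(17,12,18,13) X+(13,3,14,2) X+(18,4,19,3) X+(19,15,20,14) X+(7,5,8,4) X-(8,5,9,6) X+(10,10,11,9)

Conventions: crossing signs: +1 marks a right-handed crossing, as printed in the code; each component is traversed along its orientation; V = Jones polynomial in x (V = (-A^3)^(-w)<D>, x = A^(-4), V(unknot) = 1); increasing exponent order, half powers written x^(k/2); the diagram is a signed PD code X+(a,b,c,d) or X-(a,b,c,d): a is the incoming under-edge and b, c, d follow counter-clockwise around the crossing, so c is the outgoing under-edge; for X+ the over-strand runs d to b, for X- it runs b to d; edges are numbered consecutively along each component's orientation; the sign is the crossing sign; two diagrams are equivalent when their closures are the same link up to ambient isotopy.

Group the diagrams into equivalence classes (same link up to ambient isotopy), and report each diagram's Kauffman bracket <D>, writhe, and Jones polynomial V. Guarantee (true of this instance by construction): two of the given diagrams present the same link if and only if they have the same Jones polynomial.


equivalence classes: {D1, D2, D3, D4}
D1 (bracket 1; 10 crossings at w = 0): V = 1
V(D2) = 1  (w +2, c 10, <D> = A^6)
D3 (bracket A^12; 8 crossings at w = +4): V = 1
V(D4) = 1  (w +4, c 10, <D> = A^12)
key observation: one V(x) for all 4 diagrams — one class (guaranteed)


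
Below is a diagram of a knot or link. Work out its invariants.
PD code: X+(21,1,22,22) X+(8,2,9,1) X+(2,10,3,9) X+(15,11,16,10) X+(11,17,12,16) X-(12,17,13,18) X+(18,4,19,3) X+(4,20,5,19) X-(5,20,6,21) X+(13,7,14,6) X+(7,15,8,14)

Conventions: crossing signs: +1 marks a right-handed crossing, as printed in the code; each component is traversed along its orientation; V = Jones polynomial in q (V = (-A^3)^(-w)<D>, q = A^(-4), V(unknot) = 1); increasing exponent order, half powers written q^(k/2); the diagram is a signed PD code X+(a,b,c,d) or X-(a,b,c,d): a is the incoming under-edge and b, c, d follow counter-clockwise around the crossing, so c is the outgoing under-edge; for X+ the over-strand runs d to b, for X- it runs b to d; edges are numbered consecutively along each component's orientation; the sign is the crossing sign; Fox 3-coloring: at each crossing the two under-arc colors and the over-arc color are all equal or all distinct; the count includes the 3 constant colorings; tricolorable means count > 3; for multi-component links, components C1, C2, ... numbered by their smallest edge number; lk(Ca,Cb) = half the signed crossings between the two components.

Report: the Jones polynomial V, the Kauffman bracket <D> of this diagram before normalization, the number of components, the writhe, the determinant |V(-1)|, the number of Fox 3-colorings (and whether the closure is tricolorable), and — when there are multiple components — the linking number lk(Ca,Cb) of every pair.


Jones polynomial: V(q) = q^2 + q^4 - q^5 + q^6 - q^7
<D> = A^-7 - A^-3 + A - A^5 - A^13; writhe +7
components 1, writhe +7 (11 crossings)
3-colorings: 3 of 3^11, det 5 — not tricolorable
note: |V(-1)| = 5: so not tricolorable, since 3 does not divide 5


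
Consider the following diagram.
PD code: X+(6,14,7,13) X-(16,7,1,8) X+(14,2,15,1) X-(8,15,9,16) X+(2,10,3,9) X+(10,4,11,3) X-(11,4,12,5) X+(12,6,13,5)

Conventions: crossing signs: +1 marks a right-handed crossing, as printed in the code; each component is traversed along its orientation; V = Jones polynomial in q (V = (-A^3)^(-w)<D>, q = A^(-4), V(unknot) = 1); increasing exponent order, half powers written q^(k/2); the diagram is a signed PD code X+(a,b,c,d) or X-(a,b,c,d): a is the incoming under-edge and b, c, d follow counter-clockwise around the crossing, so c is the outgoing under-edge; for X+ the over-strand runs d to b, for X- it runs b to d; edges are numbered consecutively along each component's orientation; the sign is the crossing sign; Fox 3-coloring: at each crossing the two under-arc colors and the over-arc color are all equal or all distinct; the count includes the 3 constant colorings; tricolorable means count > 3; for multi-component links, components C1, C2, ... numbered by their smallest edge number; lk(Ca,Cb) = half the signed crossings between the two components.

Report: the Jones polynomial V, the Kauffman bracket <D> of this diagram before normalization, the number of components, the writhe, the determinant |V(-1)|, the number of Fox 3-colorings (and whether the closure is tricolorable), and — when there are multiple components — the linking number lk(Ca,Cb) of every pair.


V(q) = q^-1 - 1 + 2q - 2q^2 + 2q^3 - 2q^4 + q^5
bracket: A^-14 - 2A^-10 + 2A^-6 - 2A^-2 + 2A^2 - A^6 + A^10, w = +2
1 component, writhe +2, over 8 crossings
det 11, colorings 3 of 3^8 — not tricolorable
observation: |V(-1)| = 11: so not tricolorable, since 3 does not divide 11


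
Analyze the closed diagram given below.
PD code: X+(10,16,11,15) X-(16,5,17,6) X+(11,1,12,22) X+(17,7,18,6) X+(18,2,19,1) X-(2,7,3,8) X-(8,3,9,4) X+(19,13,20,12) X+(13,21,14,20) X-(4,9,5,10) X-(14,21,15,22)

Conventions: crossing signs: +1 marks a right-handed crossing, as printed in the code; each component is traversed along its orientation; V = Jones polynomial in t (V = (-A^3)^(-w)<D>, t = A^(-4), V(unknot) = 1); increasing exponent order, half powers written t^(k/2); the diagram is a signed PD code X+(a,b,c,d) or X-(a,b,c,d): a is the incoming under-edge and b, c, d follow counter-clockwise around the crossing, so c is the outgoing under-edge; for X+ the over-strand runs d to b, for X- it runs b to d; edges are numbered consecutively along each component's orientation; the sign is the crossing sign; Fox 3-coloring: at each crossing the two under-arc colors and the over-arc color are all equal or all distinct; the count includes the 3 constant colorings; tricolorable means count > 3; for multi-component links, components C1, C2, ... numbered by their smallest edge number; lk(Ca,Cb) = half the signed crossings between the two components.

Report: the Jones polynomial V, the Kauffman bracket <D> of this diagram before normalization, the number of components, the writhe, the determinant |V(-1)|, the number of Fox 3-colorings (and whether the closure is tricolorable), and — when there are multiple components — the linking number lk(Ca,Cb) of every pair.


V(t) = -t^-3 + t^-2 - t^-1 + 3 - t + t^2 - t^3
bracket: A^-9 - A^-5 + A^-1 - 3A^3 + A^7 - A^11 + A^15, w = +1
1 component, writhe +1, over 11 crossings
det 9, colorings 27 of 3^11 — tricolorable
observation: V is palindromic (span 6, det 9): t -> 1/t fixes it; necessary, not sufficient, for amphichirality


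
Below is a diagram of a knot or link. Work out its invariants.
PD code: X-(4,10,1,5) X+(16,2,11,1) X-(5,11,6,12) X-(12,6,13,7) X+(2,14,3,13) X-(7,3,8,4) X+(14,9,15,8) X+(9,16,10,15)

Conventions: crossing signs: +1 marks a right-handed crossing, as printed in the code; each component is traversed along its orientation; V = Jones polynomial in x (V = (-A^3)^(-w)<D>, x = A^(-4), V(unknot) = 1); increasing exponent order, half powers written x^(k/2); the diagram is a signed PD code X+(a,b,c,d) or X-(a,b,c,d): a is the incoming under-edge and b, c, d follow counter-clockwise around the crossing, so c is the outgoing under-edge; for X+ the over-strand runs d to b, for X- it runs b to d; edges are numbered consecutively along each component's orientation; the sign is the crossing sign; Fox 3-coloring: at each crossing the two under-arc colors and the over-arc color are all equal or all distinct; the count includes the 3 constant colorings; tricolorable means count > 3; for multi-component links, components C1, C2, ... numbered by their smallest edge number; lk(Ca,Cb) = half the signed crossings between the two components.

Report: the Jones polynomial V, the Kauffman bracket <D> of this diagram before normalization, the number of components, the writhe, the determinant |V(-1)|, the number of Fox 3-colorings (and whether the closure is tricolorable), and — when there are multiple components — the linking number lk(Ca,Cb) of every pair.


Jones polynomial: V(x) = x^-4 - 3x^-3 + 5x^-2 - 5x^-1 + 8 - 5x + 5x^2 - 3x^3 + x^4
<D> = A^-16 - 3A^-12 + 5A^-8 - 5A^-4 + 8 - 5A^4 + 5A^8 - 3A^12 + A^16; writhe 0
components 3, writhe 0 (8 crossings)
linking number lk(C1,C2) = -1
lk(C1,C3): +1
lk(C2,C3) = 0
3-colorings: 27 of 3^8, det 36 — tricolorable
note: w = 0 (over 8 crossings) is diagram-only; (-A^3)^(0) removes it from V


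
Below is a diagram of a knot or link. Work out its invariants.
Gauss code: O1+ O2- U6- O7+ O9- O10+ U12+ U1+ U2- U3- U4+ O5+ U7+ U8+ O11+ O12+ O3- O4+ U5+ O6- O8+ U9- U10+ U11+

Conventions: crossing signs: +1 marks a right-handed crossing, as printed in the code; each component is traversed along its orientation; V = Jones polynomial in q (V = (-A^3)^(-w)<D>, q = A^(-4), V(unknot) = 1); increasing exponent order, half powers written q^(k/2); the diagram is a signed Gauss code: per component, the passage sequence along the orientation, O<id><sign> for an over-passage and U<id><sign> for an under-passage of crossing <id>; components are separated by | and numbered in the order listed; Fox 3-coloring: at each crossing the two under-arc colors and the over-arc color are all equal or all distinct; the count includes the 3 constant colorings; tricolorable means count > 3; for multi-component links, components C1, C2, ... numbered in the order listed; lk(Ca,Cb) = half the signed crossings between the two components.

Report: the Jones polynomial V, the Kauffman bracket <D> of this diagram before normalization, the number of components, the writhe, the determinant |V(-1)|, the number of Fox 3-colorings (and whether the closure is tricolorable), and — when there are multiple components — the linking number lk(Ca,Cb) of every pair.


Jones polynomial: V(q) = q - q^2 + 2q^3 - q^4 + q^5 - q^6
<D> = -A^-12 + A^-8 - A^-4 + 2 - A^4 + A^8; writhe +4
components 1, writhe +4 (12 crossings)
3-colorings: 3 of 3^12, det 7 — not tricolorable
note: V spans 5 powers of q: at least 5 crossings in any diagram


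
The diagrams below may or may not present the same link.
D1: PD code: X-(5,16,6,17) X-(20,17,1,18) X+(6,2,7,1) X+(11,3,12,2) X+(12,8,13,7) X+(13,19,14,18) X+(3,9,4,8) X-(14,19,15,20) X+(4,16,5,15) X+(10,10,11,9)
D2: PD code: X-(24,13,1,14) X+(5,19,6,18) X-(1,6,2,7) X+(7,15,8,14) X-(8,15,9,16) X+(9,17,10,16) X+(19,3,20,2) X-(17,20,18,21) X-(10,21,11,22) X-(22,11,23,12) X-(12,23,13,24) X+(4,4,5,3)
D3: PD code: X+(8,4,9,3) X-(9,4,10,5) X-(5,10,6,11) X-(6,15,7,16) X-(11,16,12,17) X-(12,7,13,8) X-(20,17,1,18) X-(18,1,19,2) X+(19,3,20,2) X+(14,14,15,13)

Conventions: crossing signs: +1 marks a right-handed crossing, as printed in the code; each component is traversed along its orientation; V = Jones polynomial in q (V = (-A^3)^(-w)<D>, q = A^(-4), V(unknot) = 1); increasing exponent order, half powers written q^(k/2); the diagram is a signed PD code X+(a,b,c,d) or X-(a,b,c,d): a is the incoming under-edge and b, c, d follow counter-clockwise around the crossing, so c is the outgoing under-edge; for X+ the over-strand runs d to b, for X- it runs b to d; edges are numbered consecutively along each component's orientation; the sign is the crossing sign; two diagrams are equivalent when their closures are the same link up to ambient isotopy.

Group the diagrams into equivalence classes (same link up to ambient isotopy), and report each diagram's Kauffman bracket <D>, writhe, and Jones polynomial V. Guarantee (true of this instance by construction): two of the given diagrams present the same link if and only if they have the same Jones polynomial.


equivalence classes: {D1} | {D2} | {D3}
D1 (bracket -A^-4 + 1 + A^8; 10 crossings at w = +4): V = q + q^3 - q^4
V(D2) = q^-7 - 2q^-6 + 3q^-5 - 4q^-4 + 4q^-3 - 4q^-2 + 3q^-1 - 1 + q  [12 crossings, <D> = A^-10 - A^-6 + 3A^-2 - 4A^2 + 4A^6 - 4A^10 + 3A^14 - 2A^18 + A^22, w = -2]
V(D3) = -q^-4 + q^-3 + q^-1  (w -4, c 10, <D> = A^-8 + 1 - A^4)
observation: 3 values of V(q) split the 3 diagrams


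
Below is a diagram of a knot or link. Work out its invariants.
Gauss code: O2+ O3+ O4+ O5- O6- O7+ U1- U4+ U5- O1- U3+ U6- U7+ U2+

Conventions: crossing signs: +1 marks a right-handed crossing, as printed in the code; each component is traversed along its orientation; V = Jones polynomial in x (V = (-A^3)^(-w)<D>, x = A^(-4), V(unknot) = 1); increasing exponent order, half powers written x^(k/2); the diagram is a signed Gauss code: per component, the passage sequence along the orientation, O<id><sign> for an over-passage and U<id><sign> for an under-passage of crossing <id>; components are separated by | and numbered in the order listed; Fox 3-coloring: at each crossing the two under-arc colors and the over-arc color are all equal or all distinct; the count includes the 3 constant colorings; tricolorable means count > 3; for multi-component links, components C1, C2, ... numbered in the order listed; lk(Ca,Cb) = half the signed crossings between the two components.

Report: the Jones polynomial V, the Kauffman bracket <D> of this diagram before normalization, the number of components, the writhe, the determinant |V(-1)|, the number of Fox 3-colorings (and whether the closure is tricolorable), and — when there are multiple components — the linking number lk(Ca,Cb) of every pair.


V = 1
<D> = -A^3 (w = +1)
1 component over 7 crossings, w = +1
3 Fox colorings among 3^7, |V(-1)| = 1: not tricolorable
why: w = +1 (over 7 crossings) is diagram-only; (-A^3)^(-1) removes it from V


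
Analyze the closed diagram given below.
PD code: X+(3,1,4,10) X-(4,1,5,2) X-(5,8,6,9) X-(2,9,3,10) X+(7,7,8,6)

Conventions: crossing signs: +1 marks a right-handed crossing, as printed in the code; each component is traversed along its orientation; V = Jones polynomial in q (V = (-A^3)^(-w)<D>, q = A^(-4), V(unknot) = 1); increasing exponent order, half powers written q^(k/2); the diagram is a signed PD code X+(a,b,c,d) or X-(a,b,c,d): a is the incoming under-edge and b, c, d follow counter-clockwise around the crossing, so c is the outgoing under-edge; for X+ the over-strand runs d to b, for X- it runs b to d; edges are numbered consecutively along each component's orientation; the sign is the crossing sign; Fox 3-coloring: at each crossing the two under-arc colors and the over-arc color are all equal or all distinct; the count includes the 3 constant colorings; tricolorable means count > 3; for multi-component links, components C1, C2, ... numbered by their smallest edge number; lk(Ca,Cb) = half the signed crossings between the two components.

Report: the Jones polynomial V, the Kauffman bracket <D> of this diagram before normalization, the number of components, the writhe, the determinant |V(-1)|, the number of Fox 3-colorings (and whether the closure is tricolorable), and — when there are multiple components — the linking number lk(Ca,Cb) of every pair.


V = 1
<D> = -A^-3 (w = -1)
1 component over 5 crossings, w = -1
3 Fox colorings among 3^5, |V(-1)| = 1: not tricolorable
why: |V(-1)| = 1: so not tricolorable, since 3 does not divide 1


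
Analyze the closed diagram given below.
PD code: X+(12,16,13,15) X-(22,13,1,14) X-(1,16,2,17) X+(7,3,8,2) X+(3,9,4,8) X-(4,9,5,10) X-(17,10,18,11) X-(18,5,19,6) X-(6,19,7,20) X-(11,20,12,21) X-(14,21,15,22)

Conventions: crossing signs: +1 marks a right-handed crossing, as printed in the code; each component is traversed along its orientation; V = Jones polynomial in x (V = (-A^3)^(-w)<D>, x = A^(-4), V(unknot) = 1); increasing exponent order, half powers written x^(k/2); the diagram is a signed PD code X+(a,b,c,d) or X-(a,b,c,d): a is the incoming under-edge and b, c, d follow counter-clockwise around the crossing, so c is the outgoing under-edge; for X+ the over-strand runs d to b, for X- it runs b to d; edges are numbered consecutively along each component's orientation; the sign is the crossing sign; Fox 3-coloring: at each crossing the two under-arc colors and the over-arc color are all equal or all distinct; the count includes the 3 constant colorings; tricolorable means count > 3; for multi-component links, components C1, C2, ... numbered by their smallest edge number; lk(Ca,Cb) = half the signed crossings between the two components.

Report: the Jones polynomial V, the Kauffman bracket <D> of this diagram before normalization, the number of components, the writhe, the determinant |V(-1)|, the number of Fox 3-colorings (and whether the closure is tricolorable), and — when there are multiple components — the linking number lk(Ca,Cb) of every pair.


V(x) = -x^-8 + x^-7 - 2x^-6 + 3x^-5 - 2x^-4 + 3x^-3 - 2x^-2 + x^-1
bracket: -A^-11 + 2A^-7 - 3A^-3 + 2A - 3A^5 + 2A^9 - A^13 + A^17, w = -5
1 component, writhe -5, over 11 crossings
det 15, colorings 9 of 3^11 — tricolorable
observation: the span of V is 7, forcing >= 7 crossings in any diagram


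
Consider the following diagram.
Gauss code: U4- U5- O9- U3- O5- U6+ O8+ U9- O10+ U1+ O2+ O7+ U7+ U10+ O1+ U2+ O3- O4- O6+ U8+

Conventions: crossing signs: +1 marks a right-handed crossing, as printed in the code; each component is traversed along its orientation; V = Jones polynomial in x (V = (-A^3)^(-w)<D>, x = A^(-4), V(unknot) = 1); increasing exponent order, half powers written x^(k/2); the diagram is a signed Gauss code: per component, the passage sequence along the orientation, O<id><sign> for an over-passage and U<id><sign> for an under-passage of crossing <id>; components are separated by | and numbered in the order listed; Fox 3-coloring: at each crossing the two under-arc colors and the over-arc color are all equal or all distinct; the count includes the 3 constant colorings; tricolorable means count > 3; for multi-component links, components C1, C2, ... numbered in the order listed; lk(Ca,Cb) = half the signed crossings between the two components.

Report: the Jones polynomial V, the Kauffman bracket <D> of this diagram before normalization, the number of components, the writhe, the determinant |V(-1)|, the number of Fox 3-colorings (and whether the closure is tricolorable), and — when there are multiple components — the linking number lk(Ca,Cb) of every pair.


Jones polynomial: V(x) = x + x^3 - x^4
<D> = -A^-10 + A^-6 + A^2; writhe +2
components 1, writhe +2 (10 crossings)
3-colorings: 9 of 3^10, det 3 — tricolorable
note: det 3 = |V(-1)|; divisible by 3, so tricolorable


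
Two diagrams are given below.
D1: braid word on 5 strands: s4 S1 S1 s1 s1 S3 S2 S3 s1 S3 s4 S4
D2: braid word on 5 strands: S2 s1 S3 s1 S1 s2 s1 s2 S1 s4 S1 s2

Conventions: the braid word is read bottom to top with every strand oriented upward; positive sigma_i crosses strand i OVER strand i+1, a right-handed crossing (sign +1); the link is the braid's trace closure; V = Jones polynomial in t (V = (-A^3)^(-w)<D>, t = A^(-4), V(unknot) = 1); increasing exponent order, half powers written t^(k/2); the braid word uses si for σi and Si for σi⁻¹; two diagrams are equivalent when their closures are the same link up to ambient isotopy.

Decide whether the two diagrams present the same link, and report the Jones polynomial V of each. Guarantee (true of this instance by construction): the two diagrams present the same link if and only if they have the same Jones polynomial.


same link: no
V(D1) = -t^-4 + t^-3 + t^-1  [12 crossings, <D> = A^-2 + A^6 - A^10, w = -2]
V(D2) = 1  (w +2, c 12, <D> = A^6)
note: V(t) takes 2 values over 2 diagrams, fixing the grouping


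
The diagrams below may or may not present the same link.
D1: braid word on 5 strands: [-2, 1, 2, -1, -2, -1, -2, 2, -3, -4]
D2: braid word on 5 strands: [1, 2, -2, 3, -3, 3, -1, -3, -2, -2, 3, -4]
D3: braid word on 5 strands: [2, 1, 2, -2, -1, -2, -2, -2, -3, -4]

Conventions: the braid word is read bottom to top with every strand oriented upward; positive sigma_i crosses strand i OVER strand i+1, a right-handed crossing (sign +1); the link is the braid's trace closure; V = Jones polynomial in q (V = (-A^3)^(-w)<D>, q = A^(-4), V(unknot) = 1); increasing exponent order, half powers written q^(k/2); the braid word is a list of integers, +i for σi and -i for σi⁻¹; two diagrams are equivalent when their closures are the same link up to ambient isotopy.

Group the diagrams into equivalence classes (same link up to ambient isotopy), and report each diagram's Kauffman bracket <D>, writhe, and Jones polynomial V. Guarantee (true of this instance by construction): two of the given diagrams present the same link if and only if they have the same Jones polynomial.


grouping into links: {D1, D2, D3}
V(D1) = q^-3 + q^-2 + q^-1 + 1  (w -4, c 10, <D> = A^-12 + A^-8 + A^-4 + 1)
V(D2) = q^-3 + q^-2 + q^-1 + 1  (w -2, c 12, <D> = A^-6 + A^-2 + A^2 + A^6)
V(D3) = q^-3 + q^-2 + q^-1 + 1  (w -4, c 10, <D> = A^-12 + A^-8 + A^-4 + 1)
key observation: all 3 diagrams share one V(q), hence one class


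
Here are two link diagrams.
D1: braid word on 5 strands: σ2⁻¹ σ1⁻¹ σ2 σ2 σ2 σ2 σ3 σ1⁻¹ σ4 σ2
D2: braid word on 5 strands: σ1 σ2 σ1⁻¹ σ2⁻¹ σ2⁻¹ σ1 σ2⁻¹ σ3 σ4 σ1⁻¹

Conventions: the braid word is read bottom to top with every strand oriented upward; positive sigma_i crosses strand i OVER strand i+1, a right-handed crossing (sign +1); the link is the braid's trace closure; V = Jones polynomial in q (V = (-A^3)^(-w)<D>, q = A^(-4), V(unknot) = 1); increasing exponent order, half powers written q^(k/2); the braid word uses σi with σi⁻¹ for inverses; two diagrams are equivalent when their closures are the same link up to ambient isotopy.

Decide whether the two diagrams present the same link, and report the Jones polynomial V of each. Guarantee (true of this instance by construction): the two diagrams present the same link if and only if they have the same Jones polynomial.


equivalent: no
D1 (bracket A^-8 - A^-4 + 2 - A^4 + 2A^8 + A^16; 10 crossings at w = +4): V = q^-1 + 2q - q^2 + 2q^3 - q^4 + q^5
V(D2) = q^-3 + q^-2 + q^-1 + 1  (w 0, c 10, <D> = 1 + A^4 + A^8 + A^12)
key observation: 2 values of V(q) split the 2 diagrams


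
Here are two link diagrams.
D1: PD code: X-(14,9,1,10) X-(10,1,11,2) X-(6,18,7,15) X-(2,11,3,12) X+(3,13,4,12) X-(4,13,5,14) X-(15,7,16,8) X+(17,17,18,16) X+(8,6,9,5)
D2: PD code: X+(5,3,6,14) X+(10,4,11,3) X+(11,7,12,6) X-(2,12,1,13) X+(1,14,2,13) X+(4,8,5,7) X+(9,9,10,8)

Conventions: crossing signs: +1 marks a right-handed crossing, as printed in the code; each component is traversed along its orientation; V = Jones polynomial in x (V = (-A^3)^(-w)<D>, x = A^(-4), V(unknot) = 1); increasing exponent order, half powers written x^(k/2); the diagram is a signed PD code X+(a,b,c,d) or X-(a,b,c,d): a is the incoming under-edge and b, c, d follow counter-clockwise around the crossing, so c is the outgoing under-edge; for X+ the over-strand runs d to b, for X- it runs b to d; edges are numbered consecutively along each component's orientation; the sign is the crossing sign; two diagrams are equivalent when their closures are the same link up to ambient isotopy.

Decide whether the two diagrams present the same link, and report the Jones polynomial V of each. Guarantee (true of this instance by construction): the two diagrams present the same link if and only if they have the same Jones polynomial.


equivalent: no
D1 (bracket A^-3 + 2A^5 - A^9 + A^13 - A^17; 9 crossings at w = -3): V = x^(-13/2) - x^(-11/2) + x^(-9/2) - 2x^(-7/2) - x^(-3/2)
D2 (bracket -A^-3 + A^5 + A^9 + A^13; 7 crossings at w = +5): V = -x^(1/2) - x^(3/2) - x^(5/2) + x^(9/2)
key observation: V(x) takes 2 values over 2 diagrams, fixing the grouping
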